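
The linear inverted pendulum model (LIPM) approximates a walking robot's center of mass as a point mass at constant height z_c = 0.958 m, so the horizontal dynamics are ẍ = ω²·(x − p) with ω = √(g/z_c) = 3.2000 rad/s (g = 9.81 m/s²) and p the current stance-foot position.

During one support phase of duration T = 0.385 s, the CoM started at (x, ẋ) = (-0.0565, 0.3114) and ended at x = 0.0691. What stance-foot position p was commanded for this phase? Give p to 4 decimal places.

ωT = 3.2000·0.385 = 1.232000; cosh(ωT) = 1.859894, sinh(ωT) = 1.568185
x(T) = p + (x₀−p)·cosh(ωT) + (ẋ₀/ω)·sinh(ωT) ⇒ p·(1 − cosh) = x(T) − x₀·cosh − (ẋ₀/ω)·sinh
numerator   = 0.0691 − (-0.0565)·1.859894 − (0.3114/3.2000)·1.568185 = 0.021580
denominator = 1 − 1.859894 = -0.859894
p = 0.021580 / -0.859894 = -0.0251

p = -0.0251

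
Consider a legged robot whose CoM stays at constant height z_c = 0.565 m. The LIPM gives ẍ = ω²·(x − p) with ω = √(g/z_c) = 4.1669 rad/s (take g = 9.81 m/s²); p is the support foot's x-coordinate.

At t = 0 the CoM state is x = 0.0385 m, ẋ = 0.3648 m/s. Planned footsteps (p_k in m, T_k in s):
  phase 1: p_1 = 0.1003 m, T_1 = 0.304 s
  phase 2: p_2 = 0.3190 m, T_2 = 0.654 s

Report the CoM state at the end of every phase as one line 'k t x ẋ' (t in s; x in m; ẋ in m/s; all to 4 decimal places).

phase 1: p=0.1003, T=0.304, ωT=1.266738, cosh=1.915502, sinh=1.633753; start (x,ẋ)=(0.038500, 0.364800) → end (x,ẋ)=(0.124952, 0.278060)
phase 2: p=0.3190, T=0.654, ωT=2.725153, cosh=7.662139, sinh=7.596603; start (x,ẋ)=(0.124952, 0.278060) → end (x,ẋ)=(-0.660894, -4.011906)

1 0.3040 0.1250 0.2781
2 0.9580 -0.6609 -4.0119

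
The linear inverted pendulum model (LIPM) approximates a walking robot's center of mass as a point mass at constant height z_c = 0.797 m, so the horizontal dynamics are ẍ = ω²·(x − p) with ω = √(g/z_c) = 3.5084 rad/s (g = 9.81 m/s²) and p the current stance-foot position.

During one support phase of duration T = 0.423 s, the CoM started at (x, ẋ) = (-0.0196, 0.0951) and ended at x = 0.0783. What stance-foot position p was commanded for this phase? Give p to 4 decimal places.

ωT = 3.5084·0.423 = 1.484053; cosh(ωT) = 2.318752, sinh(ωT) = 2.092035
x(T) = p + (x₀−p)·cosh(ωT) + (ẋ₀/ω)·sinh(ωT) ⇒ p·(1 − cosh) = x(T) − x₀·cosh − (ẋ₀/ω)·sinh
numerator   = 0.0783 − (-0.0196)·2.318752 − (0.0951/3.5084)·2.092035 = 0.067040
denominator = 1 − 2.318752 = -1.318752
p = 0.067040 / -1.318752 = -0.0508

p = -0.0508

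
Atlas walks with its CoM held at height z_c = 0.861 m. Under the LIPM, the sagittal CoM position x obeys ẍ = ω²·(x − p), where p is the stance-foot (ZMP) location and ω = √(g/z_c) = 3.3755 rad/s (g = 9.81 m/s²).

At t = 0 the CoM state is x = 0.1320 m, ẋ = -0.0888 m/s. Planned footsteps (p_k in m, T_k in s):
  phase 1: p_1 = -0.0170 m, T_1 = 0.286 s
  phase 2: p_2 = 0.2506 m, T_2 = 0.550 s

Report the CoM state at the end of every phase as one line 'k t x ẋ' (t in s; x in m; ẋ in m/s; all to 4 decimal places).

1 0.2860 0.1775 0.4311
2 0.8360 0.4096 0.6425

phase 1: p=-0.0170, T=0.286, ωT=0.965393, cosh=1.503326, sinh=1.122493; start (x,ẋ)=(0.132000, -0.088800) → end (x,ẋ)=(0.177466, 0.431062)
phase 2: p=0.2506, T=0.550, ωT=1.856525, cosh=3.278834, sinh=3.122619; start (x,ẋ)=(0.177466, 0.431062) → end (x,ẋ)=(0.409574, 0.642518)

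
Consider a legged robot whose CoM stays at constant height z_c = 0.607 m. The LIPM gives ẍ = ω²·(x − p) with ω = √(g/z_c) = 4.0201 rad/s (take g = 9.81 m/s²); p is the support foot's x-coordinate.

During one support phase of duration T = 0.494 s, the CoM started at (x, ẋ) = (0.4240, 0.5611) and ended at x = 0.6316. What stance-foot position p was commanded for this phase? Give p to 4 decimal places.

p = 0.5314

ωT = 4.0201·0.494 = 1.985929; cosh(ωT) = 3.711534, sinh(ωT) = 3.574281
x(T) = p + (x₀−p)·cosh(ωT) + (ẋ₀/ω)·sinh(ωT) ⇒ p·(1 − cosh) = x(T) − x₀·cosh − (ẋ₀/ω)·sinh
numerator   = 0.6316 − (0.4240)·3.711534 − (0.5611/4.0201)·3.574281 = -1.440966
denominator = 1 − 3.711534 = -2.711534
p = -1.440966 / -2.711534 = 0.5314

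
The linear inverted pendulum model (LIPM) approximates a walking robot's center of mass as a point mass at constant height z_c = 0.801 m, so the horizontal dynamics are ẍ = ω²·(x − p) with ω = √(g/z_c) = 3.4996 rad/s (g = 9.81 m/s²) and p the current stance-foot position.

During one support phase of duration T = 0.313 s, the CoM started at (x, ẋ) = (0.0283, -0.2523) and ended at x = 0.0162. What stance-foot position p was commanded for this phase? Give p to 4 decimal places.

ωT = 3.4996·0.313 = 1.095375; cosh(ωT) = 1.662359, sinh(ωT) = 1.327944
x(T) = p + (x₀−p)·cosh(ωT) + (ẋ₀/ω)·sinh(ωT) ⇒ p·(1 − cosh) = x(T) − x₀·cosh − (ẋ₀/ω)·sinh
numerator   = 0.0162 − (0.0283)·1.662359 − (-0.2523/3.4996)·1.327944 = 0.064892
denominator = 1 − 1.662359 = -0.662359
p = 0.064892 / -0.662359 = -0.0980

p = -0.0980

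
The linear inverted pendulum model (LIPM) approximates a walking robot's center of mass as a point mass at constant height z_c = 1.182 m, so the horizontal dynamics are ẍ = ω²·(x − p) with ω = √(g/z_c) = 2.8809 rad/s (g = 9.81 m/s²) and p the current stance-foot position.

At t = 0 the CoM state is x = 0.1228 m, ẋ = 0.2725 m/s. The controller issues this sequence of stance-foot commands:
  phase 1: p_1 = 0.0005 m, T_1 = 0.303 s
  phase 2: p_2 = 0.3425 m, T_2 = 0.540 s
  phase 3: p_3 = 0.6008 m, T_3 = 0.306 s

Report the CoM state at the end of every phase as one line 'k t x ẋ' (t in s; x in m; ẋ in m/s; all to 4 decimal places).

1 0.3030 0.2659 0.7312
2 0.8430 0.7275 1.3099
3 1.1490 1.2348 2.2177

phase 1: p=0.0005, T=0.303, ωT=0.872913, cosh=1.405803, sinh=0.988070; start (x,ẋ)=(0.122800, 0.272500) → end (x,ẋ)=(0.265890, 0.731212)
phase 2: p=0.3425, T=0.540, ωT=1.555686, cosh=2.474690, sinh=2.263646; start (x,ẋ)=(0.265890, 0.731212) → end (x,ẋ)=(0.727458, 1.309923)
phase 3: p=0.6008, T=0.306, ωT=0.881555, cosh=1.414395, sinh=1.000257; start (x,ẋ)=(0.727458, 1.309923) → end (x,ẋ)=(1.234754, 2.217731)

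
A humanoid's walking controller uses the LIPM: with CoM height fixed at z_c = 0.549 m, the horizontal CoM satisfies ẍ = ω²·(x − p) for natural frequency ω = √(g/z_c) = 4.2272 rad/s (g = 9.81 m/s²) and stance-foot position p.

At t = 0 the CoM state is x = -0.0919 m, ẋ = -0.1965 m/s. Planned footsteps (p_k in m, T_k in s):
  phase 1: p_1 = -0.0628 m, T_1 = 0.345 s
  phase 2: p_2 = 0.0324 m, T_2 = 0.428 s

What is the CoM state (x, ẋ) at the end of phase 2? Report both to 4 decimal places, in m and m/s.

phase 1: p=-0.0628, T=0.345, ωT=1.458384, cosh=2.265809, sinh=2.033197; start (x,ẋ)=(-0.091900, -0.196500) → end (x,ẋ)=(-0.223248, -0.695338)
phase 2: p=0.0324, T=0.428, ωT=1.809242, cosh=3.134797, sinh=2.971018; start (x,ẋ)=(-0.223248, -0.695338) → end (x,ẋ)=(-1.257710, -5.390444)

x = -1.2577, ẋ = -5.3904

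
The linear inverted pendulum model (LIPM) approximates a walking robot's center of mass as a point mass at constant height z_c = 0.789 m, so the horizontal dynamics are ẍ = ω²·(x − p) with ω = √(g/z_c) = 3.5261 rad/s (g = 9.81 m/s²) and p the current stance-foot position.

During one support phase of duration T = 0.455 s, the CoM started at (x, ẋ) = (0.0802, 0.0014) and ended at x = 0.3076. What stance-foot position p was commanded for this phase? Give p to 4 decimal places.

ωT = 3.5261·0.455 = 1.604375; cosh(ωT) = 2.587883, sinh(ωT) = 2.386868
x(T) = p + (x₀−p)·cosh(ωT) + (ẋ₀/ω)·sinh(ωT) ⇒ p·(1 − cosh) = x(T) − x₀·cosh − (ẋ₀/ω)·sinh
numerator   = 0.3076 − (0.0802)·2.587883 − (0.0014/3.5261)·2.386868 = 0.099104
denominator = 1 − 2.587883 = -1.587883
p = 0.099104 / -1.587883 = -0.0624

p = -0.0624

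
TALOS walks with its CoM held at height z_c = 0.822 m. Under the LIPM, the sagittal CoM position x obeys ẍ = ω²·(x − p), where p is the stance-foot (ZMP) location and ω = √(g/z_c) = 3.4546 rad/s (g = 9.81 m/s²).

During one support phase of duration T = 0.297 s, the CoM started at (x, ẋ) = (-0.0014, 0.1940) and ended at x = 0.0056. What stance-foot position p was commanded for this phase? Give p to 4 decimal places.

ωT = 3.4546·0.297 = 1.026016; cosh(ωT) = 1.574181, sinh(ωT) = 1.215749
x(T) = p + (x₀−p)·cosh(ωT) + (ẋ₀/ω)·sinh(ωT) ⇒ p·(1 − cosh) = x(T) − x₀·cosh − (ẋ₀/ω)·sinh
numerator   = 0.0056 − (-0.0014)·1.574181 − (0.1940/3.4546)·1.215749 = -0.060469
denominator = 1 − 1.574181 = -0.574181
p = -0.060469 / -0.574181 = 0.1053

p = 0.1053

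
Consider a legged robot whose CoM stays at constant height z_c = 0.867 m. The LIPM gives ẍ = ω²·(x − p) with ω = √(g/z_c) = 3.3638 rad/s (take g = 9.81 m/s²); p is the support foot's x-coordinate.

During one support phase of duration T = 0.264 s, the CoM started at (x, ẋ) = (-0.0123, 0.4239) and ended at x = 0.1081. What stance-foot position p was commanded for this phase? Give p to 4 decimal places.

ωT = 3.3638·0.264 = 0.888043; cosh(ωT) = 1.420915, sinh(ωT) = 1.009455
x(T) = p + (x₀−p)·cosh(ωT) + (ẋ₀/ω)·sinh(ωT) ⇒ p·(1 − cosh) = x(T) − x₀·cosh − (ẋ₀/ω)·sinh
numerator   = 0.1081 − (-0.0123)·1.420915 − (0.4239/3.3638)·1.009455 = -0.001632
denominator = 1 − 1.420915 = -0.420915
p = -0.001632 / -0.420915 = 0.0039

p = 0.0039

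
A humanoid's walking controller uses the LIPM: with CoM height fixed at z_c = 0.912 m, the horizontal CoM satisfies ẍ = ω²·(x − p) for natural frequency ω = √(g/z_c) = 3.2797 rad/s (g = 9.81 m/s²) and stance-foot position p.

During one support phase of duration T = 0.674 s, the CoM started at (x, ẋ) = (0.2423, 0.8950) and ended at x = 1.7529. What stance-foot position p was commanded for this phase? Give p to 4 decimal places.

ωT = 3.2797·0.674 = 2.210518; cosh(ωT) = 4.615041, sinh(ωT) = 4.505397
x(T) = p + (x₀−p)·cosh(ωT) + (ẋ₀/ω)·sinh(ωT) ⇒ p·(1 − cosh) = x(T) − x₀·cosh − (ẋ₀/ω)·sinh
numerator   = 1.7529 − (0.2423)·4.615041 − (0.8950/3.2797)·4.505397 = -0.594806
denominator = 1 − 4.615041 = -3.615041
p = -0.594806 / -3.615041 = 0.1645

p = 0.1645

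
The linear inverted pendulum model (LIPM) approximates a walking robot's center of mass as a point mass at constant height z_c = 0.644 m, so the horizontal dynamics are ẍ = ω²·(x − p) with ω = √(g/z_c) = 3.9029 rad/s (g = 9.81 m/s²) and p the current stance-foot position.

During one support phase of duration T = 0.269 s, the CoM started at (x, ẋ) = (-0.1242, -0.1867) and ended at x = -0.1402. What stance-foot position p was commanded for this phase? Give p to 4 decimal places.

ωT = 3.9029·0.269 = 1.049880; cosh(ωT) = 1.603644, sinh(ωT) = 1.253664
x(T) = p + (x₀−p)·cosh(ωT) + (ẋ₀/ω)·sinh(ωT) ⇒ p·(1 − cosh) = x(T) − x₀·cosh − (ẋ₀/ω)·sinh
numerator   = -0.1402 − (-0.1242)·1.603644 − (-0.1867/3.9029)·1.253664 = 0.118943
denominator = 1 − 1.603644 = -0.603644
p = 0.118943 / -0.603644 = -0.1970

p = -0.1970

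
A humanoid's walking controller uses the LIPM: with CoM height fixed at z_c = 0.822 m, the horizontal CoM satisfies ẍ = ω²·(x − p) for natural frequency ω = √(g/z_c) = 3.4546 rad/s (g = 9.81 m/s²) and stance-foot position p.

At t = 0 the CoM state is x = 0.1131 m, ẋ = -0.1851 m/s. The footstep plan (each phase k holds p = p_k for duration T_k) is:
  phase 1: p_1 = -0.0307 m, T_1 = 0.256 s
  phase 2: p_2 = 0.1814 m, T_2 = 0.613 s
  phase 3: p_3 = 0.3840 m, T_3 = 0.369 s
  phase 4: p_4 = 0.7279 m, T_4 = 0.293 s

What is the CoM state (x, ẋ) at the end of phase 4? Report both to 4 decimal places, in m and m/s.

x = -0.5557, ẋ = -3.9261

phase 1: p=-0.0307, T=0.256, ωT=0.884378, cosh=1.417224, sinh=1.004253; start (x,ẋ)=(0.113100, -0.185100) → end (x,ẋ)=(0.119288, 0.236556)
phase 2: p=0.1814, T=0.613, ωT=2.117670, cosh=4.216029, sinh=4.095718; start (x,ẋ)=(0.119288, 0.236556) → end (x,ẋ)=(0.199992, 0.118503)
phase 3: p=0.3840, T=0.369, ωT=1.274747, cosh=1.928650, sinh=1.649148; start (x,ẋ)=(0.199992, 0.118503) → end (x,ẋ)=(0.085683, -0.819771)
phase 4: p=0.7279, T=0.293, ωT=1.012198, cosh=1.557531, sinh=1.194111; start (x,ẋ)=(0.085683, -0.819771) → end (x,ẋ)=(-0.555733, -3.926075)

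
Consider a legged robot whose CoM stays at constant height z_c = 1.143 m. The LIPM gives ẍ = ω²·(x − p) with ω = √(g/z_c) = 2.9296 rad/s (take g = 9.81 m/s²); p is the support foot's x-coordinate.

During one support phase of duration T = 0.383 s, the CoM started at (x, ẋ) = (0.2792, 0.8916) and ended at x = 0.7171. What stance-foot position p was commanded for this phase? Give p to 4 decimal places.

ωT = 2.9296·0.383 = 1.122037; cosh(ωT) = 1.698359, sinh(ωT) = 1.372744
x(T) = p + (x₀−p)·cosh(ωT) + (ẋ₀/ω)·sinh(ωT) ⇒ p·(1 − cosh) = x(T) − x₀·cosh − (ẋ₀/ω)·sinh
numerator   = 0.7171 − (0.2792)·1.698359 − (0.8916/2.9296)·1.372744 = -0.174865
denominator = 1 − 1.698359 = -0.698359
p = -0.174865 / -0.698359 = 0.2504

p = 0.2504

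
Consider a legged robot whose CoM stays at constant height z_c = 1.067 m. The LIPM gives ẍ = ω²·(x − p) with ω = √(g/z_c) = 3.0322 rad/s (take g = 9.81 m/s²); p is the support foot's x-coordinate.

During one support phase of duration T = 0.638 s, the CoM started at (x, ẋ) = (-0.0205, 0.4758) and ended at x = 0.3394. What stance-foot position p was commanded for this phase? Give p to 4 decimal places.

ωT = 3.0322·0.638 = 1.934544; cosh(ωT) = 3.532687, sinh(ωT) = 3.388197
x(T) = p + (x₀−p)·cosh(ωT) + (ẋ₀/ω)·sinh(ωT) ⇒ p·(1 − cosh) = x(T) − x₀·cosh − (ẋ₀/ω)·sinh
numerator   = 0.3394 − (-0.0205)·3.532687 − (0.4758/3.0322)·3.388197 = -0.119841
denominator = 1 − 3.532687 = -2.532687
p = -0.119841 / -2.532687 = 0.0473

p = 0.0473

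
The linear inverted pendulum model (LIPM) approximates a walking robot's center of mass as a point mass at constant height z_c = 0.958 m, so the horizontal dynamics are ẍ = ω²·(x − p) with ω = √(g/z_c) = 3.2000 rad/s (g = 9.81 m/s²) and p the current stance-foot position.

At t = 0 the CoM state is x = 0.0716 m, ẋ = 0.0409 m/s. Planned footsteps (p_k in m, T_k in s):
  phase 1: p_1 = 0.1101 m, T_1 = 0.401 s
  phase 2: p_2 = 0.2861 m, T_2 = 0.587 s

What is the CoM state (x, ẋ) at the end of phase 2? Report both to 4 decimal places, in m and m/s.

phase 1: p=0.1101, T=0.401, ωT=1.283200, cosh=1.942658, sinh=1.665509; start (x,ẋ)=(0.071600, 0.040900) → end (x,ẋ)=(0.056595, -0.125736)
phase 2: p=0.2861, T=0.587, ωT=1.878400, cosh=3.347931, sinh=3.195097; start (x,ẋ)=(0.056595, -0.125736) → end (x,ẋ)=(-0.607810, -2.767486)

x = -0.6078, ẋ = -2.7675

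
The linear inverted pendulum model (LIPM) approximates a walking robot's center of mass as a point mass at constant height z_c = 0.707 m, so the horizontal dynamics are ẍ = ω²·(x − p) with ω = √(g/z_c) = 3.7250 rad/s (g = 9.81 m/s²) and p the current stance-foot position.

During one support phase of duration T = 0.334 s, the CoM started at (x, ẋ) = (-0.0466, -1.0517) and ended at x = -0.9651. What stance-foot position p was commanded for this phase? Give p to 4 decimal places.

ωT = 3.7250·0.334 = 1.244150; cosh(ωT) = 1.879085, sinh(ωT) = 1.590899
x(T) = p + (x₀−p)·cosh(ωT) + (ẋ₀/ω)·sinh(ωT) ⇒ p·(1 − cosh) = x(T) − x₀·cosh − (ẋ₀/ω)·sinh
numerator   = -0.9651 − (-0.0466)·1.879085 − (-1.0517/3.7250)·1.590899 = -0.428367
denominator = 1 − 1.879085 = -0.879085
p = -0.428367 / -0.879085 = 0.4873

p = 0.4873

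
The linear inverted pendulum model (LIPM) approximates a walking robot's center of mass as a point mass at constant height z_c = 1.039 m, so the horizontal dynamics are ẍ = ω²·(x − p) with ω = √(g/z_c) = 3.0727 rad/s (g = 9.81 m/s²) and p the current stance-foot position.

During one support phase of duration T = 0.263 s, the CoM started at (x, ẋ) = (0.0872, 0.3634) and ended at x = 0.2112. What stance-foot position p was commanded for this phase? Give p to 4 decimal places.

ωT = 3.0727·0.263 = 0.808120; cosh(ωT) = 1.344691, sinh(ωT) = 0.898995
x(T) = p + (x₀−p)·cosh(ωT) + (ẋ₀/ω)·sinh(ωT) ⇒ p·(1 − cosh) = x(T) − x₀·cosh − (ẋ₀/ω)·sinh
numerator   = 0.2112 − (0.0872)·1.344691 − (0.3634/3.0727)·0.898995 = -0.012379
denominator = 1 − 1.344691 = -0.344691
p = -0.012379 / -0.344691 = 0.0359

p = 0.0359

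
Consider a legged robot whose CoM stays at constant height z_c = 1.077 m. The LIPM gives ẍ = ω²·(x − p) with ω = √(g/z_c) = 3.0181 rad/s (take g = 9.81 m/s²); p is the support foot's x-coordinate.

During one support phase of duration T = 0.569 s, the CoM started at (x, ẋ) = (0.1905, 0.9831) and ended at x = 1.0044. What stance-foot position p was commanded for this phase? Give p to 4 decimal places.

p = 0.2246

ωT = 3.0181·0.569 = 1.717299; cosh(ωT) = 2.874507, sinh(ωT) = 2.694957
x(T) = p + (x₀−p)·cosh(ωT) + (ẋ₀/ω)·sinh(ωT) ⇒ p·(1 − cosh) = x(T) − x₀·cosh − (ẋ₀/ω)·sinh
numerator   = 1.0044 − (0.1905)·2.874507 − (0.9831/3.0181)·2.694957 = -0.421035
denominator = 1 − 2.874507 = -1.874507
p = -0.421035 / -1.874507 = 0.2246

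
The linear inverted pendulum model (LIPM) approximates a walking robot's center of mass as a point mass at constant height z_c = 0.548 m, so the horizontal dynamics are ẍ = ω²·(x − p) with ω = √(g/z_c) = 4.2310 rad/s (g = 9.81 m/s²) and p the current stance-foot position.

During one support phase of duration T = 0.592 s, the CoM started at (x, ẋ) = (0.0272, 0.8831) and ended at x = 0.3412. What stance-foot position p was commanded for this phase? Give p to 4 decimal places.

ωT = 4.2310·0.592 = 2.504752; cosh(ωT) = 6.161109, sinh(ωT) = 6.079414
x(T) = p + (x₀−p)·cosh(ωT) + (ẋ₀/ω)·sinh(ωT) ⇒ p·(1 − cosh) = x(T) − x₀·cosh − (ẋ₀/ω)·sinh
numerator   = 0.3412 − (0.0272)·6.161109 − (0.8831/4.2310)·6.079414 = -1.095286
denominator = 1 − 6.161109 = -5.161109
p = -1.095286 / -5.161109 = 0.2122

p = 0.2122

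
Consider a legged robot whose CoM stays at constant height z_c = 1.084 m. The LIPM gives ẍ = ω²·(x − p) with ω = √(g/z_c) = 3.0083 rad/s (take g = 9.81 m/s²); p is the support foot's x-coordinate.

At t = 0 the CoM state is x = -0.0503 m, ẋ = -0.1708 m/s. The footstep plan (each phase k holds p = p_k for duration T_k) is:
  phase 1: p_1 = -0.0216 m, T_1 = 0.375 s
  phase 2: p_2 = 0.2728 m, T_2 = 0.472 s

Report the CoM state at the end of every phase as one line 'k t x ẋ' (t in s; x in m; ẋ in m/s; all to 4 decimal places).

1 0.3750 -0.1491 -0.4109
2 0.8470 -0.9169 -3.3715

phase 1: p=-0.0216, T=0.375, ωT=1.128113, cosh=1.706731, sinh=1.383088; start (x,ẋ)=(-0.050300, -0.170800) → end (x,ẋ)=(-0.149110, -0.410923)
phase 2: p=0.2728, T=0.472, ωT=1.419918, cosh=2.189257, sinh=1.947523; start (x,ẋ)=(-0.149110, -0.410923) → end (x,ẋ)=(-0.916893, -3.371472)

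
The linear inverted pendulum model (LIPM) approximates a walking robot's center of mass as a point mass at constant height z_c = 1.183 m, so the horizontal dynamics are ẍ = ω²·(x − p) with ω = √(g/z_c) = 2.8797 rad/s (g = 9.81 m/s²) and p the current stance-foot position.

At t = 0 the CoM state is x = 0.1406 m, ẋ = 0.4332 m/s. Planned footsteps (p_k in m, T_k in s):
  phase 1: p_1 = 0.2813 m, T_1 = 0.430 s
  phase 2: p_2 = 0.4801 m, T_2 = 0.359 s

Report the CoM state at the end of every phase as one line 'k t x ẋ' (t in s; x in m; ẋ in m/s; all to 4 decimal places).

phase 1: p=0.2813, T=0.430, ωT=1.238271, cosh=1.869764, sinh=1.579879; start (x,ẋ)=(0.140600, 0.433200) → end (x,ẋ)=(0.255889, 0.169856)
phase 2: p=0.4801, T=0.359, ωT=1.033812, cosh=1.583707, sinh=1.228058; start (x,ẋ)=(0.255889, 0.169856) → end (x,ẋ)=(0.197451, -0.523906)

1 0.4300 0.2559 0.1699
2 0.7890 0.1975 -0.5239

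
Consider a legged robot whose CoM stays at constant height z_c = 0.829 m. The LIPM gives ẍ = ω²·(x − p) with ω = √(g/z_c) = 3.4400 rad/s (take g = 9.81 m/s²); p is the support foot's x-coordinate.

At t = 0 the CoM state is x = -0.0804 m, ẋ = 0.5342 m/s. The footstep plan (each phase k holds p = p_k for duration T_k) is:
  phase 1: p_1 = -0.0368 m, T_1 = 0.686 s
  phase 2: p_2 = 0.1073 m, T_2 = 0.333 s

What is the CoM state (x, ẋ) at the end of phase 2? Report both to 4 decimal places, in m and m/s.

phase 1: p=-0.0368, T=0.686, ωT=2.359840, cosh=5.341846, sinh=5.247411; start (x,ẋ)=(-0.080400, 0.534200) → end (x,ẋ)=(0.545170, 2.066587)
phase 2: p=0.1073, T=0.333, ωT=1.145520, cosh=1.731067, sinh=1.413009; start (x,ẋ)=(0.545170, 2.066587) → end (x,ẋ)=(1.714149, 5.705775)

x = 1.7141, ẋ = 5.7058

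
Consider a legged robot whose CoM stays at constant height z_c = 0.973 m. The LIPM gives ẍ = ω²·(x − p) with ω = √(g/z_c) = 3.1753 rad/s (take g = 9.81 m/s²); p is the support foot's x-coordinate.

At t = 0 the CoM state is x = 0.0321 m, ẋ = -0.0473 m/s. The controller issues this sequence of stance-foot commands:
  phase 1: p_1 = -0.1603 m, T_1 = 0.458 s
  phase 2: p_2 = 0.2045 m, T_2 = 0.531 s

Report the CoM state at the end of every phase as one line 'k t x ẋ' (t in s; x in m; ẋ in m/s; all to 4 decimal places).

phase 1: p=-0.1603, T=0.458, ωT=1.454287, cosh=2.257499, sinh=2.023932; start (x,ẋ)=(0.032100, -0.047300) → end (x,ẋ)=(0.243894, 1.129697)
phase 2: p=0.2045, T=0.531, ωT=1.686084, cosh=2.791772, sinh=2.606529; start (x,ẋ)=(0.243894, 1.129697) → end (x,ẋ)=(1.241820, 3.479900)

1 0.4580 0.2439 1.1297
2 0.9890 1.2418 3.4799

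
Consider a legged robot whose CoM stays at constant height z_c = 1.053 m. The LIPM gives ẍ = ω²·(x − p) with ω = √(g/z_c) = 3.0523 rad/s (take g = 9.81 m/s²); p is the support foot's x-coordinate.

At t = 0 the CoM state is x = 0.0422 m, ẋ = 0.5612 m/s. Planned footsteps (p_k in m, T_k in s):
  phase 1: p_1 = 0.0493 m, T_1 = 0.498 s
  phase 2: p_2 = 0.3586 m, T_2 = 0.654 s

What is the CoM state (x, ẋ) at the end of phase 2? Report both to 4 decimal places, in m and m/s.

phase 1: p=0.0493, T=0.498, ωT=1.520045, cosh=2.395567, sinh=2.176865; start (x,ẋ)=(0.042200, 0.561200) → end (x,ẋ)=(0.432533, 1.297217)
phase 2: p=0.3586, T=0.654, ωT=1.996204, cosh=3.748456, sinh=3.612606; start (x,ẋ)=(0.432533, 1.297217) → end (x,ẋ)=(2.171079, 5.677800)

x = 2.1711, ẋ = 5.6778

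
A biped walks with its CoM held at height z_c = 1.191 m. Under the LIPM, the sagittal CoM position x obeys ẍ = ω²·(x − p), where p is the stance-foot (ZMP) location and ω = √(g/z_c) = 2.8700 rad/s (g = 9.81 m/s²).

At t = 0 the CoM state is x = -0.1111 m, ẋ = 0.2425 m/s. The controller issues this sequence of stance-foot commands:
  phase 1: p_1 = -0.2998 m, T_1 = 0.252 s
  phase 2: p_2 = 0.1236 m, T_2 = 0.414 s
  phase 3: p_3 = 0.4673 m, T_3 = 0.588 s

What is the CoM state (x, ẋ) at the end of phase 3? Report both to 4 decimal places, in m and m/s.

phase 1: p=-0.2998, T=0.252, ωT=0.723240, cosh=1.273139, sinh=0.787961; start (x,ẋ)=(-0.111100, 0.242500) → end (x,ẋ)=(0.007020, 0.735472)
phase 2: p=0.1236, T=0.414, ωT=1.188180, cosh=1.792940, sinh=1.488164; start (x,ẋ)=(0.007020, 0.735472) → end (x,ẋ)=(0.295939, 0.820739)
phase 3: p=0.4673, T=0.588, ωT=1.687560, cosh=2.795622, sinh=2.610651; start (x,ẋ)=(0.295939, 0.820739) → end (x,ẋ)=(0.734812, 1.010541)

x = 0.7348, ẋ = 1.0105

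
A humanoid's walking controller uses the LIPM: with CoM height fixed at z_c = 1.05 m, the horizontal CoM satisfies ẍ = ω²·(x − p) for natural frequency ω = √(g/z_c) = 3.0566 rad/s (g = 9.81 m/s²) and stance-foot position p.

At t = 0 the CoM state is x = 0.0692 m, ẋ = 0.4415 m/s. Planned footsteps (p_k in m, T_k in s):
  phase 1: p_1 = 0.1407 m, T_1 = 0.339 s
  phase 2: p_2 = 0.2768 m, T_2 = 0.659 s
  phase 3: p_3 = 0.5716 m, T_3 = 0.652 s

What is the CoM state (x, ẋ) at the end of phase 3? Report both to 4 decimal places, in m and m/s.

x = 1.3786, ẋ = 2.6014

phase 1: p=0.1407, T=0.339, ωT=1.036187, cosh=1.586628, sinh=1.231823; start (x,ẋ)=(0.069200, 0.441500) → end (x,ẋ)=(0.205183, 0.431285)
phase 2: p=0.2768, T=0.659, ωT=2.014299, cosh=3.814444, sinh=3.681030; start (x,ẋ)=(0.205183, 0.431285) → end (x,ẋ)=(0.523011, 0.839313)
phase 3: p=0.5716, T=0.652, ωT=1.992903, cosh=3.736551, sinh=3.600252; start (x,ẋ)=(0.523011, 0.839313) → end (x,ẋ)=(1.378640, 2.601439)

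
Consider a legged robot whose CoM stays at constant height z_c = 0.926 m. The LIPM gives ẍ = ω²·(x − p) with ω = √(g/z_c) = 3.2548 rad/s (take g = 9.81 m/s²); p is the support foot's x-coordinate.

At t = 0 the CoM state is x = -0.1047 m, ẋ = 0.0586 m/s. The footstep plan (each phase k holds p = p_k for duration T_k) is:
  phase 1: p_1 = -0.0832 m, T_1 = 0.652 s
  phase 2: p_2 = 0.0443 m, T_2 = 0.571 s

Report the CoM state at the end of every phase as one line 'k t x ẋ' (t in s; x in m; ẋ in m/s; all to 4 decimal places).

phase 1: p=-0.0832, T=0.652, ωT=2.122130, cosh=4.234337, sinh=4.114561; start (x,ẋ)=(-0.104700, 0.058600) → end (x,ẋ)=(-0.100159, -0.039797)
phase 2: p=0.0443, T=0.571, ωT=1.858491, cosh=3.284979, sinh=3.129071; start (x,ẋ)=(-0.100159, -0.039797) → end (x,ẋ)=(-0.468505, -1.601976)

1 0.6520 -0.1002 -0.0398
2 1.2230 -0.4685 -1.6020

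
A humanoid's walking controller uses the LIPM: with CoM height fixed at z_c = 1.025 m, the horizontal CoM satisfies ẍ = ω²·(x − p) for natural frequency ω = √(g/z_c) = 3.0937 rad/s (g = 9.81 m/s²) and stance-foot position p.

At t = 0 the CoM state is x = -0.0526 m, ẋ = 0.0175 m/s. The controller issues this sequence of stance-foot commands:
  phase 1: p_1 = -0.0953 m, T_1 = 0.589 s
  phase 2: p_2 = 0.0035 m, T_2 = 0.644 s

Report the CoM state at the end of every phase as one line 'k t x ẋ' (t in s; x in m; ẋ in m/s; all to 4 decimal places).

phase 1: p=-0.0953, T=0.589, ωT=1.822189, cosh=3.173528, sinh=3.011857; start (x,ẋ)=(-0.052600, 0.017500) → end (x,ẋ)=(0.057247, 0.453406)
phase 2: p=0.0035, T=0.644, ωT=1.992343, cosh=3.734534, sinh=3.598159; start (x,ẋ)=(0.057247, 0.453406) → end (x,ẋ)=(0.731557, 2.291548)

1 0.5890 0.0572 0.4534
2 1.2330 0.7316 2.2915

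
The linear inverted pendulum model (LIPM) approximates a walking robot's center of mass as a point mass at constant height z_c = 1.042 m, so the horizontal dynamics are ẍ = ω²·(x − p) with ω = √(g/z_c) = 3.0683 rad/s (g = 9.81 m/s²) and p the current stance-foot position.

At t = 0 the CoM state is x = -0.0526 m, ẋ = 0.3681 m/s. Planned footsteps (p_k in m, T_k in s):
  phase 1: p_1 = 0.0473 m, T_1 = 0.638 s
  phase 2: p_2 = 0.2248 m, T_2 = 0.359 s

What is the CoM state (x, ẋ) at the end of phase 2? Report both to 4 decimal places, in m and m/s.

phase 1: p=0.0473, T=0.638, ωT=1.957575, cosh=3.611668, sinh=3.470467; start (x,ẋ)=(-0.052600, 0.368100) → end (x,ẋ)=(0.102842, 0.265676)
phase 2: p=0.2248, T=0.359, ωT=1.101520, cosh=1.670550, sinh=1.338185; start (x,ẋ)=(0.102842, 0.265676) → end (x,ẋ)=(0.136933, -0.056929)

x = 0.1369, ẋ = -0.0569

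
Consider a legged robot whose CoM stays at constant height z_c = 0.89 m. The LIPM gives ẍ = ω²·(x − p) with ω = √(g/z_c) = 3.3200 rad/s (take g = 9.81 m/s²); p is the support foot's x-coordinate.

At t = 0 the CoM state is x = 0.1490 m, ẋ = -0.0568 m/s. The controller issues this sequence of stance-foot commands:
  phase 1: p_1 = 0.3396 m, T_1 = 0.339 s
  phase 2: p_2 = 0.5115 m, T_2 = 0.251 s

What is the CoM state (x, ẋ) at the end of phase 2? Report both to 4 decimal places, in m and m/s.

x = -0.4723, ẋ = -2.9368

phase 1: p=0.3396, T=0.339, ωT=1.125480, cosh=1.703096, sinh=1.378600; start (x,ẋ)=(0.149000, -0.056800) → end (x,ẋ)=(-0.008596, -0.969103)
phase 2: p=0.5115, T=0.251, ωT=0.833320, cosh=1.367775, sinh=0.933171; start (x,ẋ)=(-0.008596, -0.969103) → end (x,ẋ)=(-0.472265, -2.936837)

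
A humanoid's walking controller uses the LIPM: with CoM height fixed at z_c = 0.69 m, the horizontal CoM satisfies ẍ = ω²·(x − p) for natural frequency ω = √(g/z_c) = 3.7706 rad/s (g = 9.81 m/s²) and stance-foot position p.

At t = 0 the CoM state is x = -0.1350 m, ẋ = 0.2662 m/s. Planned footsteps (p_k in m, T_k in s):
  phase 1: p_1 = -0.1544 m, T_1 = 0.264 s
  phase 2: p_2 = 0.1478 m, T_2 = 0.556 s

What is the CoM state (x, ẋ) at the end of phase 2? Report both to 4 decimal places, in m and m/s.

phase 1: p=-0.1544, T=0.264, ωT=0.995438, cosh=1.537736, sinh=1.168174; start (x,ẋ)=(-0.135000, 0.266200) → end (x,ẋ)=(-0.042096, 0.494797)
phase 2: p=0.1478, T=0.556, ωT=2.096454, cosh=4.130076, sinh=4.007185; start (x,ẋ)=(-0.042096, 0.494797) → end (x,ẋ)=(-0.110643, -0.825686)

x = -0.1106, ẋ = -0.8257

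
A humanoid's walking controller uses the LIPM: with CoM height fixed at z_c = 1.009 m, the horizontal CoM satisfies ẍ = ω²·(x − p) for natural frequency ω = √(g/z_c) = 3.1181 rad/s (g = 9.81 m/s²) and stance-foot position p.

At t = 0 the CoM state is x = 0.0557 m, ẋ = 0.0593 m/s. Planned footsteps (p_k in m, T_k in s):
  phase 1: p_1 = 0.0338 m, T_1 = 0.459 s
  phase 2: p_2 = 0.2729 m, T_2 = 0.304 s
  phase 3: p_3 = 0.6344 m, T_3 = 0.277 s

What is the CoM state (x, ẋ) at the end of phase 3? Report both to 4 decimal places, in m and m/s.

x = -0.0978, ẋ = -1.6865

phase 1: p=0.0338, T=0.459, ωT=1.431208, cosh=2.211385, sinh=1.972365; start (x,ẋ)=(0.055700, 0.059300) → end (x,ẋ)=(0.119740, 0.265821)
phase 2: p=0.2729, T=0.304, ωT=0.947902, cosh=1.483922, sinh=1.096369; start (x,ẋ)=(0.119740, 0.265821) → end (x,ẋ)=(0.139089, -0.129135)
phase 3: p=0.6344, T=0.277, ωT=0.863714, cosh=1.396773, sinh=0.975180; start (x,ẋ)=(0.139089, -0.129135) → end (x,ẋ)=(-0.097824, -1.686469)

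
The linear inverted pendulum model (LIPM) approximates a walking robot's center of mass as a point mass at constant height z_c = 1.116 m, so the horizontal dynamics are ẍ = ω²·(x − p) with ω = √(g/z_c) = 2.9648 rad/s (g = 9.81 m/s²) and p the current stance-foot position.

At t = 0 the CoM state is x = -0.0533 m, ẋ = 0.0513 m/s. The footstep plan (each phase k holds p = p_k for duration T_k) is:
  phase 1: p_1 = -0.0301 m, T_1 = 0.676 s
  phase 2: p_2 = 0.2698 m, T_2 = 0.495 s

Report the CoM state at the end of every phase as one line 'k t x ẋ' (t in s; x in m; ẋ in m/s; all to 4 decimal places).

phase 1: p=-0.0301, T=0.676, ωT=2.004205, cosh=3.777479, sinh=3.642712; start (x,ẋ)=(-0.053300, 0.051300) → end (x,ẋ)=(-0.054708, -0.056773)
phase 2: p=0.2698, T=0.495, ωT=1.467576, cosh=2.284594, sinh=2.054111; start (x,ẋ)=(-0.054708, -0.056773) → end (x,ẋ)=(-0.510903, -2.105964)

1 0.6760 -0.0547 -0.0568
2 1.1710 -0.5109 -2.1060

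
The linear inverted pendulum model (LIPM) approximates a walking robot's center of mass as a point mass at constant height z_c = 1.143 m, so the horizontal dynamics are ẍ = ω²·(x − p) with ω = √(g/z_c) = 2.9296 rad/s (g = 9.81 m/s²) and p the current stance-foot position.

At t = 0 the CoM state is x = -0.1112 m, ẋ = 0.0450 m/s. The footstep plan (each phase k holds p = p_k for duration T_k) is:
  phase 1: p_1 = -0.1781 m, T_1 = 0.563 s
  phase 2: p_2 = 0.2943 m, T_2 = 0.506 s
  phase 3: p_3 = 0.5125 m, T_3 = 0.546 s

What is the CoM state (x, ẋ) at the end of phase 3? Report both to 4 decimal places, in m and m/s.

phase 1: p=-0.1781, T=0.563, ωT=1.649365, cosh=2.697923, sinh=2.505751; start (x,ẋ)=(-0.111200, 0.045000) → end (x,ẋ)=(0.040881, 0.612509)
phase 2: p=0.2943, T=0.506, ωT=1.482378, cosh=2.315250, sinh=2.088153; start (x,ẋ)=(0.040881, 0.612509) → end (x,ẋ)=(0.144153, -0.132170)
phase 3: p=0.5125, T=0.546, ωT=1.599562, cosh=2.576423, sinh=2.374438; start (x,ẋ)=(0.144153, -0.132170) → end (x,ẋ)=(-0.543641, -2.902802)

x = -0.5436, ẋ = -2.9028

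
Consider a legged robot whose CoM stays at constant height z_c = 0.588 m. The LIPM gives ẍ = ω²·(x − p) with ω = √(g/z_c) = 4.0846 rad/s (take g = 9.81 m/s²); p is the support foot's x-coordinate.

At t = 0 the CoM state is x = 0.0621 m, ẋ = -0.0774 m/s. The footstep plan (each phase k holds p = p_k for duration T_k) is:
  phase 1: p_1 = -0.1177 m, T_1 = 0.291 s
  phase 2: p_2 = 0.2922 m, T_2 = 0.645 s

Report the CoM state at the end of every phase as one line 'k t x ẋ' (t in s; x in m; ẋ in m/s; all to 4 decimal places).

phase 1: p=-0.1177, T=0.291, ωT=1.188619, cosh=1.793593, sinh=1.488951; start (x,ẋ)=(0.062100, -0.077400) → end (x,ẋ)=(0.176574, 0.954678)
phase 2: p=0.2922, T=0.645, ωT=2.634567, cosh=7.004513, sinh=6.932763; start (x,ẋ)=(0.176574, 0.954678) → end (x,ẋ)=(1.102661, 3.412793)

1 0.2910 0.1766 0.9547
2 0.9360 1.1027 3.4128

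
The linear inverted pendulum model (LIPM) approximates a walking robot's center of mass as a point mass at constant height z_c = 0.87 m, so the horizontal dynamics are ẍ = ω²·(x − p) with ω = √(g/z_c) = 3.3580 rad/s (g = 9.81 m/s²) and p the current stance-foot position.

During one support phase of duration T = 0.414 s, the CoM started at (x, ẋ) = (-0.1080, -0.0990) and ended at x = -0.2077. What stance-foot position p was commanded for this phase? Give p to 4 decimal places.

ωT = 3.3580·0.414 = 1.390212; cosh(ωT) = 2.132362, sinh(ωT) = 1.883339
x(T) = p + (x₀−p)·cosh(ωT) + (ẋ₀/ω)·sinh(ωT) ⇒ p·(1 − cosh) = x(T) − x₀·cosh − (ẋ₀/ω)·sinh
numerator   = -0.2077 − (-0.1080)·2.132362 − (-0.0990/3.3580)·1.883339 = 0.078119
denominator = 1 − 2.132362 = -1.132362
p = 0.078119 / -1.132362 = -0.0690

p = -0.0690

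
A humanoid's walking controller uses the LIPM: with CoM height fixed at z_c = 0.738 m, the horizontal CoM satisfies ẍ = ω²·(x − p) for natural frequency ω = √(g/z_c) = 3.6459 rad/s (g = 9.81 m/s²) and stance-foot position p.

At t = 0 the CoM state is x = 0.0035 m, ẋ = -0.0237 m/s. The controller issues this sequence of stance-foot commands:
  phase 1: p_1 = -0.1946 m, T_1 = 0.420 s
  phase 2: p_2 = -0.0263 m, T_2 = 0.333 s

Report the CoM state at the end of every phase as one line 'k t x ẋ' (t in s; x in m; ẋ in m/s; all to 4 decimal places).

1 0.4200 0.2705 1.5344
2 0.7530 1.1636 4.4724

phase 1: p=-0.1946, T=0.420, ωT=1.531278, cosh=2.420171, sinh=2.203912; start (x,ẋ)=(0.003500, -0.023700) → end (x,ẋ)=(0.270509, 1.534423)
phase 2: p=-0.0263, T=0.333, ωT=1.214085, cosh=1.832096, sinh=1.535114; start (x,ẋ)=(0.270509, 1.534423) → end (x,ẋ)=(1.163556, 4.472416)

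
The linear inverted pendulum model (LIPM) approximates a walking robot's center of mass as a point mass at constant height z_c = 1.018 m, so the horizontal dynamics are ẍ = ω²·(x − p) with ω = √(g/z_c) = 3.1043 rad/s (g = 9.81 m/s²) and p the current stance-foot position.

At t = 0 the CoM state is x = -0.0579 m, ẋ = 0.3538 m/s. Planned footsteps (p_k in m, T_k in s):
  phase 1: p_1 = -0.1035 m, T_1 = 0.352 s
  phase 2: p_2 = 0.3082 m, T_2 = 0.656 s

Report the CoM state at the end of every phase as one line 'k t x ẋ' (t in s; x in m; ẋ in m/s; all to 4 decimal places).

phase 1: p=-0.1035, T=0.352, ωT=1.092714, cosh=1.658831, sinh=1.323525; start (x,ẋ)=(-0.057900, 0.353800) → end (x,ẋ)=(0.122986, 0.774247)
phase 2: p=0.3082, T=0.656, ωT=2.036421, cosh=3.896814, sinh=3.766319; start (x,ẋ)=(0.122986, 0.774247) → end (x,ẋ)=(0.525818, 0.851617)

1 0.3520 0.1230 0.7742
2 1.0080 0.5258 0.8516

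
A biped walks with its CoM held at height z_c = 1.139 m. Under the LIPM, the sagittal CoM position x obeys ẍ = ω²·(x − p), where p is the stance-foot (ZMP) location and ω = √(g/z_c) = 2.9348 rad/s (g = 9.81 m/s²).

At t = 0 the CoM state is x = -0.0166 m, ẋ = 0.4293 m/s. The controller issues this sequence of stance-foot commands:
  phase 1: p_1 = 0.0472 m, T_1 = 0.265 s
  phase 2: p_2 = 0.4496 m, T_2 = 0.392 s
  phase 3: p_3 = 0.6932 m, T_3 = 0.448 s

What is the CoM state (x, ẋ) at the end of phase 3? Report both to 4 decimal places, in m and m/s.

phase 1: p=0.0472, T=0.265, ωT=0.777722, cosh=1.317980, sinh=0.858529; start (x,ẋ)=(-0.016600, 0.429300) → end (x,ẋ)=(0.088698, 0.405058)
phase 2: p=0.4496, T=0.392, ωT=1.150442, cosh=1.738042, sinh=1.421545; start (x,ẋ)=(0.088698, 0.405058) → end (x,ẋ)=(0.018537, -0.801659)
phase 3: p=0.6932, T=0.448, ωT=1.314790, cosh=1.996250, sinh=1.727720; start (x,ẋ)=(0.018537, -0.801659) → end (x,ẋ)=(-1.125535, -5.021203)

x = -1.1255, ẋ = -5.0212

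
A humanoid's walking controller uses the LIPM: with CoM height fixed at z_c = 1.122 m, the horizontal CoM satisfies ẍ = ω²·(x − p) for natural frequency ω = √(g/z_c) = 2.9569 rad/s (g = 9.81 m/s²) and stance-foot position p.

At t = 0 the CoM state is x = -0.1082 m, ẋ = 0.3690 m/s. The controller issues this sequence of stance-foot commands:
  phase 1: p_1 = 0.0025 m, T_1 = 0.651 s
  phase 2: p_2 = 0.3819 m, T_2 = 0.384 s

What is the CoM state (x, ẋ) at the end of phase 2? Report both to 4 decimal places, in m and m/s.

phase 1: p=0.0025, T=0.651, ωT=1.924942, cosh=3.500317, sinh=3.354433; start (x,ẋ)=(-0.108200, 0.369000) → end (x,ẋ)=(0.033624, 0.193614)
phase 2: p=0.3819, T=0.384, ωT=1.135450, cosh=1.716925, sinh=1.395647; start (x,ẋ)=(0.033624, 0.193614) → end (x,ẋ)=(-0.124678, -1.104840)

x = -0.1247, ẋ = -1.1048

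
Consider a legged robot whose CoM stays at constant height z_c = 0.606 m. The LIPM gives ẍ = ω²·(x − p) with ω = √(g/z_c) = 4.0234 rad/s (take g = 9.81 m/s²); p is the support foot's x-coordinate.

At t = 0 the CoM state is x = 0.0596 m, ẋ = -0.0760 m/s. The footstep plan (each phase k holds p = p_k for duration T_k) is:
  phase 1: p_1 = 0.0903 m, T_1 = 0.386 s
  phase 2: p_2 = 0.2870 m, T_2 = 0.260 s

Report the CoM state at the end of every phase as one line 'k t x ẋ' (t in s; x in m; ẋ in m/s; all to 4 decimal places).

phase 1: p=0.0903, T=0.386, ωT=1.553032, cosh=2.468692, sinh=2.257087; start (x,ẋ)=(0.059600, -0.076000) → end (x,ẋ)=(-0.028124, -0.466412)
phase 2: p=0.2870, T=0.260, ωT=1.046084, cosh=1.598897, sinh=1.247586; start (x,ẋ)=(-0.028124, -0.466412) → end (x,ẋ)=(-0.361477, -2.327522)

1 0.3860 -0.0281 -0.4664
2 0.6460 -0.3615 -2.3275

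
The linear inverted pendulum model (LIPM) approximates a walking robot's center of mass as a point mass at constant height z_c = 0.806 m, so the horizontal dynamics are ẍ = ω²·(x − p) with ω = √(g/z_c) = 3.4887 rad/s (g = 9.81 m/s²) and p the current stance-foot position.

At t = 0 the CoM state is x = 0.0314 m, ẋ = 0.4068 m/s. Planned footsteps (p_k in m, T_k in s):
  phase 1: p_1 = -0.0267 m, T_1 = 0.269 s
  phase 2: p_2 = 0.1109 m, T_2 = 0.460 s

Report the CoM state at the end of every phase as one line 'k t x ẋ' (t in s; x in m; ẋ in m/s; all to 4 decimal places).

phase 1: p=-0.0267, T=0.269, ωT=0.938460, cosh=1.473636, sinh=1.082407; start (x,ẋ)=(0.031400, 0.406800) → end (x,ẋ)=(0.185132, 0.818872)
phase 2: p=0.1109, T=0.460, ωT=1.604802, cosh=2.588902, sinh=2.387972; start (x,ẋ)=(0.185132, 0.818872) → end (x,ẋ)=(0.863588, 2.738403)

1 0.2690 0.1851 0.8189
2 0.7290 0.8636 2.7384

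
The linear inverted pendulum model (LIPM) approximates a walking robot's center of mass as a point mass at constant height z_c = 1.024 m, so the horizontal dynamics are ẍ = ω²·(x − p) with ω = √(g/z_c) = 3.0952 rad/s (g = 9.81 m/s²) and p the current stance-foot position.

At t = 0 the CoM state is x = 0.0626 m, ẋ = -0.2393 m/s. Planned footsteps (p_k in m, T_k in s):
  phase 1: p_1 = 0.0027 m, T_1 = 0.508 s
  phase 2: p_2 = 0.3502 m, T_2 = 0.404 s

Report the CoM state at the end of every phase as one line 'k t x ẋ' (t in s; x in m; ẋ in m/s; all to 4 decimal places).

1 0.5080 -0.0250 -0.1739
2 0.9120 -0.4487 -2.1899

phase 1: p=0.0027, T=0.508, ωT=1.572362, cosh=2.512784, sinh=2.305229; start (x,ẋ)=(0.062600, -0.239300) → end (x,ẋ)=(-0.025009, -0.173914)
phase 2: p=0.3502, T=0.404, ωT=1.250461, cosh=1.889162, sinh=1.602789; start (x,ẋ)=(-0.025009, -0.173914) → end (x,ẋ)=(-0.448689, -2.189946)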